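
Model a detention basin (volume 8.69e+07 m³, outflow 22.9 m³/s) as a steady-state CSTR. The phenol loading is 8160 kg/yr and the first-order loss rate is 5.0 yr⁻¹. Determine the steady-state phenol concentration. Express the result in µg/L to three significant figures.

Outflow Q = 22.9 m³/s × 3.156e+07 s/yr = 7.227e+08 m³/yr.
Steady-state CSTR mass balance: W = Q·C + k·V·C, so C = W/(Q + kV).
Q + kV = 7.227e+08 + 5.0·8.69e+07 = 1.157e+09 m³/yr.
C = 8160/1.157e+09 = 7.052e-06 kg/m³ = 0.007052 mg/L = 7.052 µg/L.

7.05 µg/L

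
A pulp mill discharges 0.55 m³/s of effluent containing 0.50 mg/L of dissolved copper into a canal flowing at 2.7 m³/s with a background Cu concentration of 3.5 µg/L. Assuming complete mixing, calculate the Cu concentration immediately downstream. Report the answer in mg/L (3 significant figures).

0.0875 mg/L

3.5 µg/L = 0.0035 mg/L.
Conservation of mass across the mixing zone: C = (0.55·0.5 + 2.7·0.0035) / (0.55 + 2.7) = 0.2845/3.25 = 0.08752 mg/L.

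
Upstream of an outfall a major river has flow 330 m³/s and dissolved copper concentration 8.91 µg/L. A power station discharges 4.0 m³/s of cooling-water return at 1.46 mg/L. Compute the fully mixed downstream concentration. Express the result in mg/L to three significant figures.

8.91 µg/L = 0.00891 mg/L.
Conservation of mass across the mixing zone: C = (4·1.46 + 330·0.00891) / (4 + 330) = 8.78/334 = 0.02629 mg/L.

0.0263 mg/L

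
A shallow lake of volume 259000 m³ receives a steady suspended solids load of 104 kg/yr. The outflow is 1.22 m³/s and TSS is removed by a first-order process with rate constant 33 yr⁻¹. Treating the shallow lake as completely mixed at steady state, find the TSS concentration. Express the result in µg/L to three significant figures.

2.21 µg/L

Outflow Q = 1.22 m³/s × 3.156e+07 s/yr = 3.85e+07 m³/yr.
Steady-state CSTR mass balance: W = Q·C + k·V·C, so C = W/(Q + kV).
Q + kV = 3.85e+07 + 33·259000 = 4.705e+07 m³/yr.
C = 104/4.705e+07 = 2.211e-06 kg/m³ = 0.002211 mg/L = 2.211 µg/L.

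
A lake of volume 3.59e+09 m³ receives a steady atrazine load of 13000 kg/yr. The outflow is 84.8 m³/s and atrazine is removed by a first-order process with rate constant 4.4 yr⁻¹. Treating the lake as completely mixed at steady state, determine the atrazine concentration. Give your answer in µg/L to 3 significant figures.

0.704 µg/L

Outflow Q = 84.8 m³/s × 3.156e+07 s/yr = 2.676e+09 m³/yr.
Steady-state CSTR mass balance: W = Q·C + k·V·C, so C = W/(Q + kV).
Q + kV = 2.676e+09 + 4.4·3.59e+09 = 1.847e+10 m³/yr.
C = 13000/1.847e+10 = 7.038e-07 kg/m³ = 0.0007038 mg/L = 0.7038 µg/L.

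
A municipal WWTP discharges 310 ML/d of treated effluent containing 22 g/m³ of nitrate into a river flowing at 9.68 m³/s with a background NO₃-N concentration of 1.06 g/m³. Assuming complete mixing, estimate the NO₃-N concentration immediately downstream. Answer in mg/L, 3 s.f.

6.72 mg/L

310 ML/d = 3.588 m³/s.
Flow-weighted mixing gives C = (3.588·22 + 9.68·1.06) / (3.588 + 9.68) = 89.2/13.27 = 6.723 mg/L.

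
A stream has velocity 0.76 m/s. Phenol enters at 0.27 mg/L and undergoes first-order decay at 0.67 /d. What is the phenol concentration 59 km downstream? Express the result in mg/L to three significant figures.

0.148 mg/L

Travel time t = 59 km / 0.76 m/s = 5.9e+04/0.76 = 7.763e+04 s = 0.8985 d.
First-order decay: C = 0.27·exp(−0.67·0.8985) = 0.27·0.5477 = 0.1479 mg/L.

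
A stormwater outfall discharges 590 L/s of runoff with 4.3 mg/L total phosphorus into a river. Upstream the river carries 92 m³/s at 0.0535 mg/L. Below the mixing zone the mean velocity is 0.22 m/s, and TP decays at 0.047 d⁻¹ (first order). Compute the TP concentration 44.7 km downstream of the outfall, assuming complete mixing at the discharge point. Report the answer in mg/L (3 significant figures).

0.0721 mg/L

590 L/s = 0.59 m³/s.
After complete mixing, C₀ = (0.59·4.3 + 92·0.0535) / 92.59 = 0.08056 mg/L.
Travel time t = 4.47e+04 m / 0.22 m/s = 2.032e+05 s = 2.352 d.
C = 0.08056·exp(−0.047·2.352) = 0.08056·0.8954 = 0.07213 mg/L.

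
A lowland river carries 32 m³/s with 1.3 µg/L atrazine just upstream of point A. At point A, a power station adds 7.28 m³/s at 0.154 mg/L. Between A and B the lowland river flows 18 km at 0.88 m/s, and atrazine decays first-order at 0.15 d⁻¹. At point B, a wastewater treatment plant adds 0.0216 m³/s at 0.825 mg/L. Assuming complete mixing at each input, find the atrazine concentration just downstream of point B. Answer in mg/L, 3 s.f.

0.0290 mg/L

1.3 µg/L = 0.0013 mg/L.
After input A: C = (32·0.0013 + 7.28·0.154) / 39.28 = 0.0296 mg/L.
Over the 18 km reach to input B (t = 2.045e+04 s = 0.2367 d), decay gives C = 0.0296·exp(−0.15·0.2367) = 0.02857 mg/L.
After input B: C = (39.28·0.02857 + 0.0216·0.825) / 39.3 = 0.02901 mg/L.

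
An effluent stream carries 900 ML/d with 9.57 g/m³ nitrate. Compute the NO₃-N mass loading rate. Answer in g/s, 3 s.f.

900 ML/d = 10.42 m³/s.
Mass flux = Q·C = 10.42 m³/s × 9.57 g/m³ = 99.69 g/s.

99.7 g/s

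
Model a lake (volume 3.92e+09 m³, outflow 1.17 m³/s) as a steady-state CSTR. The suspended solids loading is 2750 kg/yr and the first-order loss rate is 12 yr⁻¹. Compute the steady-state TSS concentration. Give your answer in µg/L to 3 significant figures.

Outflow Q = 1.17 m³/s × 3.156e+07 s/yr = 3.692e+07 m³/yr.
Steady-state CSTR mass balance: W = Q·C + k·V·C, so C = W/(Q + kV).
Q + kV = 3.692e+07 + 12·3.92e+09 = 4.708e+10 m³/yr.
C = 2750/4.708e+10 = 5.842e-08 kg/m³ = 5.842e-05 mg/L = 0.05842 µg/L.

0.0584 µg/L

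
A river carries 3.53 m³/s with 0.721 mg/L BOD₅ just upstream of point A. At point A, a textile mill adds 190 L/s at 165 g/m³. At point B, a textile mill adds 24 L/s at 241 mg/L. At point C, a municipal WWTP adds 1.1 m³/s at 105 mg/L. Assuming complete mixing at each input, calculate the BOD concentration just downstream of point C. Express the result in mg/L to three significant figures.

32.0 mg/L

190 L/s = 0.19 m³/s.
After input A: C = (3.53·0.721 + 0.19·165) / 3.72 = 9.112 mg/L.
24 L/s = 0.024 m³/s.
After input B: C = (3.72·9.112 + 0.024·241) / 3.744 = 10.6 mg/L.
After input C: C = (3.744·10.6 + 1.1·105) / 4.844 = 32.04 mg/L.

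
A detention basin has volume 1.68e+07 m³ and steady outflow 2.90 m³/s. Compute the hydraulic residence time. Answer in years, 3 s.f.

0.184 yr

Q = 2.90 m³/s × 3.156e+07 s/yr = 9.152e+07 m³/yr.
Hydraulic residence time τ = V/Q = 1.68e+07/9.152e+07 = 0.1836 yr.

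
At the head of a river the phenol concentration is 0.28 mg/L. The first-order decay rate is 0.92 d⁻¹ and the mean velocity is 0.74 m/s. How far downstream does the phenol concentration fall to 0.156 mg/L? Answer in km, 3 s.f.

From C = C₀·e^(−kt), t = ln(C₀/C)/k = ln(0.28/0.156)/0.92 = 0.5849/0.92 = 0.6358 d.
Distance = v·t = 0.74 m/s × 5.493e+04 s = 4.065e+04 m = 40.65 km.

40.7 km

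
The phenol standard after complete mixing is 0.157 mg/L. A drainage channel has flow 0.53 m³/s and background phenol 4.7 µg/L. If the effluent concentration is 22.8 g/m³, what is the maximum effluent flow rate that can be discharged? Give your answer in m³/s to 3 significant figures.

0.00356 m³/s

4.7 µg/L = 0.0047 mg/L.
Mass balance at complete mixing: C_std·(Q_w + Q_r) = Q_w·C_e + Q_r·C_b.
Rearranging, Q_w = Q_r·(C_std − C_b)/(C_e − C_std) = 0.53·(0.157 − 0.0047) / (22.8 − 0.157) = 0.003565 m³/s.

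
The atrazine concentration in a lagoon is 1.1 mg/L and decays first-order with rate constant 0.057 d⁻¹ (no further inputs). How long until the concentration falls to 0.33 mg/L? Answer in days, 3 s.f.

t = ln(C₀/C)/k = ln(1.1/0.33)/0.057 = 1.204/0.057 = 21.12 d.

21.1 d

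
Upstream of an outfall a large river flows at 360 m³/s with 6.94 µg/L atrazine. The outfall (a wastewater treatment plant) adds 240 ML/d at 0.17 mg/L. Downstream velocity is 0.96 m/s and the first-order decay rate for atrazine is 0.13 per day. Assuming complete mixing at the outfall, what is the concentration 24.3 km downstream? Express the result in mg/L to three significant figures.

240 ML/d = 2.778 m³/s.
6.94 µg/L = 0.00694 mg/L.
After complete mixing, C₀ = (2.778·0.17 + 360·0.00694) / 362.8 = 0.008189 mg/L.
Travel time t = 2.43e+04 m / 0.96 m/s = 2.531e+04 s = 0.293 d.
C = 0.008189·exp(−0.13·0.293) = 0.008189·0.9626 = 0.007883 mg/L.

0.00788 mg/L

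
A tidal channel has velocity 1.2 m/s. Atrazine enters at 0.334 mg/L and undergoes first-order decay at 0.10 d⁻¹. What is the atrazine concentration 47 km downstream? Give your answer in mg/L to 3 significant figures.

0.319 mg/L

Travel time t = 47 km / 1.2 m/s = 4.7e+04/1.2 = 3.917e+04 s = 0.4533 d.
First-order decay: C = 0.334·exp(−0.10·0.4533) = 0.334·0.9557 = 0.3192 mg/L.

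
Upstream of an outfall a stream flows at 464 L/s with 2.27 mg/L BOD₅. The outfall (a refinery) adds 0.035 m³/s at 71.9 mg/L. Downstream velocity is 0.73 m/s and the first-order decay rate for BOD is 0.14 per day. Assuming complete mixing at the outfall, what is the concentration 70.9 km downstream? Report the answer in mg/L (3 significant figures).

6.11 mg/L

464 L/s = 0.464 m³/s.
After complete mixing, C₀ = (0.035·71.9 + 0.464·2.27) / 0.499 = 7.154 mg/L.
Travel time t = 7.09e+04 m / 0.73 m/s = 9.712e+04 s = 1.124 d.
C = 7.154·exp(−0.14·1.124) = 7.154·0.8544 = 6.112 mg/L.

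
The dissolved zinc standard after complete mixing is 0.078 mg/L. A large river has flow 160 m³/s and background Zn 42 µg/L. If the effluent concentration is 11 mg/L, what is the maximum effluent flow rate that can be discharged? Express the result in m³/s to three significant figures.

0.527 m³/s

42 µg/L = 0.042 mg/L.
Mass balance at complete mixing: C_std·(Q_w + Q_r) = Q_w·C_e + Q_r·C_b.
Rearranging, Q_w = Q_r·(C_std − C_b)/(C_e − C_std) = 160·(0.078 − 0.042) / (11 − 0.078) = 0.5274 m³/s.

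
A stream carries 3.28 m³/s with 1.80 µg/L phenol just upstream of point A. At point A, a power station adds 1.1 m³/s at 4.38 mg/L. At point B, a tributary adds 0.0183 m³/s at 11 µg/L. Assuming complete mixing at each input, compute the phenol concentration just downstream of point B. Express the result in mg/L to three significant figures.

1.10 mg/L

1.80 µg/L = 0.0018 mg/L.
After input A: C = (3.28·0.0018 + 1.1·4.38) / 4.38 = 1.101 mg/L.
11 µg/L = 0.011 mg/L.
After input B: C = (4.38·1.101 + 0.0183·0.011) / 4.398 = 1.097 mg/L.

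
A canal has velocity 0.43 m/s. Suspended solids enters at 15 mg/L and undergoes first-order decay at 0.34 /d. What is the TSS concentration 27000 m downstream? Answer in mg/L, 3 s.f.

Travel time t = 27000 m / 0.43 m/s = 2.7e+04/0.43 = 6.279e+04 s = 0.7267 d.
First-order decay: C = 15·exp(−0.34·0.7267) = 15·0.7811 = 11.72 mg/L.

11.7 mg/L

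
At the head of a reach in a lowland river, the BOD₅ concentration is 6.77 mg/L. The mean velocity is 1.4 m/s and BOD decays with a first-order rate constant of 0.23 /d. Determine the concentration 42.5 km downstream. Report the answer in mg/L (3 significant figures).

6.24 mg/L

Travel time t = 42.5 km / 1.4 m/s = 4.25e+04/1.4 = 3.036e+04 s = 0.3514 d.
First-order decay: C = 6.77·exp(−0.23·0.3514) = 6.77·0.9224 = 6.244 mg/L.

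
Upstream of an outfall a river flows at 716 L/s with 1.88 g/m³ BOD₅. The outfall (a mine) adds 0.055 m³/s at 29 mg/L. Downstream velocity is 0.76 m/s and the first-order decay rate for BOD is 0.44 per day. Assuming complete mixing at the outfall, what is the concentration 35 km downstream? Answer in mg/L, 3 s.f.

716 L/s = 0.716 m³/s.
After complete mixing, C₀ = (0.055·29 + 0.716·1.88) / 0.771 = 3.815 mg/L.
Travel time t = 3.5e+04 m / 0.76 m/s = 4.605e+04 s = 0.533 d.
C = 3.815·exp(−0.44·0.533) = 3.815·0.7909 = 3.017 mg/L.

3.02 mg/L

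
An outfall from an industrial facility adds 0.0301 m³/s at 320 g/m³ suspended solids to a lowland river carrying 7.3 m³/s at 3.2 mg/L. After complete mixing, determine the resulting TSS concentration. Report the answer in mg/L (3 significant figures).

4.50 mg/L

Flow-weighted mixing gives C = (0.0301·320 + 7.3·3.2) / (0.0301 + 7.3) = 32.99/7.33 = 4.501 mg/L.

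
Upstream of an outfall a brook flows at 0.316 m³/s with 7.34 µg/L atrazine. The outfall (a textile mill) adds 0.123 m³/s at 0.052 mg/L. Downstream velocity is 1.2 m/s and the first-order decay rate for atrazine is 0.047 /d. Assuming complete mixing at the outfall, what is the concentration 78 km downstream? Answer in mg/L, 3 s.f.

0.0192 mg/L

7.34 µg/L = 0.00734 mg/L.
After complete mixing, C₀ = (0.123·0.052 + 0.316·0.00734) / 0.439 = 0.01985 mg/L.
Travel time t = 7.8e+04 m / 1.2 m/s = 6.5e+04 s = 0.7523 d.
C = 0.01985·exp(−0.047·0.7523) = 0.01985·0.9653 = 0.01916 mg/L.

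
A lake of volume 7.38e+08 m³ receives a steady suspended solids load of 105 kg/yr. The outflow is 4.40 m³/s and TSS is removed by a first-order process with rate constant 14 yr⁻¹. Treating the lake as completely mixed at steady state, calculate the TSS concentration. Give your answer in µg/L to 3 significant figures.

0.0100 µg/L

Outflow Q = 4.40 m³/s × 3.156e+07 s/yr = 1.389e+08 m³/yr.
Steady-state CSTR mass balance: W = Q·C + k·V·C, so C = W/(Q + kV).
Q + kV = 1.389e+08 + 14·7.38e+08 = 1.047e+10 m³/yr.
C = 105/1.047e+10 = 1.003e-08 kg/m³ = 1.003e-05 mg/L = 0.01003 µg/L.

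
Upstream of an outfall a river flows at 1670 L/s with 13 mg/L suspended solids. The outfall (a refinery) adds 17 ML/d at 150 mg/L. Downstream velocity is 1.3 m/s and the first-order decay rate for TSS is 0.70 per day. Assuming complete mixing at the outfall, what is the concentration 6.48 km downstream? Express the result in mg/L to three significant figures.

17 ML/d = 0.1968 m³/s.
1670 L/s = 1.67 m³/s.
After complete mixing, C₀ = (0.1968·150 + 1.67·13) / 1.867 = 27.44 mg/L.
Travel time t = 6480 m / 1.3 m/s = 4985 s = 0.05769 d.
C = 27.44·exp(−0.70·0.05769) = 27.44·0.9604 = 26.35 mg/L.

26.4 mg/L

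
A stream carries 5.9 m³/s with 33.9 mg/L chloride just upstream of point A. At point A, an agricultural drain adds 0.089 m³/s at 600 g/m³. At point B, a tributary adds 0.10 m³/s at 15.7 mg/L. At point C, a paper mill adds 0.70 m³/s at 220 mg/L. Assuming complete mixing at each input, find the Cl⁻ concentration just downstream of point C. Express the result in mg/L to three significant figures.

60.2 mg/L

After input A: C = (5.9·33.9 + 0.089·600) / 5.989 = 42.31 mg/L.
After input B: C = (5.989·42.31 + 0.1·15.7) / 6.089 = 41.88 mg/L.
After input C: C = (6.089·41.88 + 0.7·220) / 6.789 = 60.24 mg/L.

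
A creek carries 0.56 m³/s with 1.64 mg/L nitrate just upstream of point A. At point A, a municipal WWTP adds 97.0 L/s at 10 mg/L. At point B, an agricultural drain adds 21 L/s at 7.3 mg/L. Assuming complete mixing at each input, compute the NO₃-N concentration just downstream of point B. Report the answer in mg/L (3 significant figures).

97.0 L/s = 0.097 m³/s.
After input A: C = (0.56·1.64 + 0.097·10) / 0.657 = 2.874 mg/L.
21 L/s = 0.021 m³/s.
After input B: C = (0.657·2.874 + 0.021·7.3) / 0.678 = 3.011 mg/L.

3.01 mg/L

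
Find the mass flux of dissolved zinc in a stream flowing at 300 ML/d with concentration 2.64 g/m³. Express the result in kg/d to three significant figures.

792 kg/d

300 ML/d = 3.472 m³/s.
Mass flux = Q·C = 3.472 m³/s × 2.64 g/m³ = 9.167 g/s.
= 9.167 g/s × 86.4 = 792 kg/d.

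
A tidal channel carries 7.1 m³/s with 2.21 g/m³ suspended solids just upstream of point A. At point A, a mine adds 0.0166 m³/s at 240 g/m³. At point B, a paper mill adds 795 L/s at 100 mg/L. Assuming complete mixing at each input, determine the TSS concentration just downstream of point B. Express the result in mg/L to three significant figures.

After input A: C = (7.1·2.21 + 0.0166·240) / 7.117 = 2.765 mg/L.
795 L/s = 0.795 m³/s.
After input B: C = (7.117·2.765 + 0.795·100) / 7.912 = 12.54 mg/L.

12.5 mg/L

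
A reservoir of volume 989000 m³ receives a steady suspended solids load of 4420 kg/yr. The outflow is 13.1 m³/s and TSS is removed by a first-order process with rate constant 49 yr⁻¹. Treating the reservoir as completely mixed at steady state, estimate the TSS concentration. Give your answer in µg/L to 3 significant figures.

Outflow Q = 13.1 m³/s × 3.156e+07 s/yr = 4.134e+08 m³/yr.
Steady-state CSTR mass balance: W = Q·C + k·V·C, so C = W/(Q + kV).
Q + kV = 4.134e+08 + 49·989000 = 4.619e+08 m³/yr.
C = 4420/4.619e+08 = 9.57e-06 kg/m³ = 0.00957 mg/L = 9.57 µg/L.

9.57 µg/L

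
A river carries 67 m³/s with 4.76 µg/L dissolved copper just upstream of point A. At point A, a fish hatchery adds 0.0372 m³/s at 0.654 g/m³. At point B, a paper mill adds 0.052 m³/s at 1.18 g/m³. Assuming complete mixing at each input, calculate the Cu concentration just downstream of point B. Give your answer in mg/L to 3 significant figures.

0.00603 mg/L

4.76 µg/L = 0.00476 mg/L.
After input A: C = (67·0.00476 + 0.0372·0.654) / 67.04 = 0.00512 mg/L.
After input B: C = (67.04·0.00512 + 0.052·1.18) / 67.09 = 0.006031 mg/L.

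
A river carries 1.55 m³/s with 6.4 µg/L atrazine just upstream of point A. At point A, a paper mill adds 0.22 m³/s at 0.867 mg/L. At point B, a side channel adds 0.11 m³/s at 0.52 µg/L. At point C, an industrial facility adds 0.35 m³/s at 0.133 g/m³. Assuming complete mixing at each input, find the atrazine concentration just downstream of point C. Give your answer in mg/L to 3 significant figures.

6.4 µg/L = 0.0064 mg/L.
After input A: C = (1.55·0.0064 + 0.22·0.867) / 1.77 = 0.1134 mg/L.
0.52 µg/L = 0.00052 mg/L.
After input B: C = (1.77·0.1134 + 0.11·0.00052) / 1.88 = 0.1068 mg/L.
After input C: C = (1.88·0.1068 + 0.35·0.133) / 2.23 = 0.1109 mg/L.

0.111 mg/L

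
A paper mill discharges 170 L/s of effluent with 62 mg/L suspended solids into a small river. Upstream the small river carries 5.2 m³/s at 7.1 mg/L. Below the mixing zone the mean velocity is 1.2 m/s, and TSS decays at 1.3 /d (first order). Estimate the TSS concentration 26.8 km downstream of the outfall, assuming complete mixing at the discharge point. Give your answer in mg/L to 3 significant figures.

170 L/s = 0.17 m³/s.
After complete mixing, C₀ = (0.17·62 + 5.2·7.1) / 5.37 = 8.838 mg/L.
Travel time t = 2.68e+04 m / 1.2 m/s = 2.233e+04 s = 0.2585 d.
C = 8.838·exp(−1.3·0.2585) = 8.838·0.7146 = 6.316 mg/L.

6.32 mg/L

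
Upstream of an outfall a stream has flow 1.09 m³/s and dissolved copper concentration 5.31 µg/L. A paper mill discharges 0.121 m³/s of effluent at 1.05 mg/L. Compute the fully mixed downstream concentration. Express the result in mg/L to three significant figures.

5.31 µg/L = 0.00531 mg/L.
By mass balance at complete mixing, C = (0.121·1.05 + 1.09·0.00531) / (0.121 + 1.09) = 0.1328/1.211 = 0.1097 mg/L.

0.110 mg/L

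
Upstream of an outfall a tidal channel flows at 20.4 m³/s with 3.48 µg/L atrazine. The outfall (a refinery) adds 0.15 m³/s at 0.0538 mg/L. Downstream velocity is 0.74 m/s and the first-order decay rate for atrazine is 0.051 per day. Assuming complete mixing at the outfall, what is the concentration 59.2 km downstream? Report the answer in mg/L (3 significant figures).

3.48 µg/L = 0.00348 mg/L.
After complete mixing, C₀ = (0.15·0.0538 + 20.4·0.00348) / 20.55 = 0.003847 mg/L.
Travel time t = 5.92e+04 m / 0.74 m/s = 8e+04 s = 0.9259 d.
C = 0.003847·exp(−0.051·0.9259) = 0.003847·0.9539 = 0.00367 mg/L.

0.00367 mg/L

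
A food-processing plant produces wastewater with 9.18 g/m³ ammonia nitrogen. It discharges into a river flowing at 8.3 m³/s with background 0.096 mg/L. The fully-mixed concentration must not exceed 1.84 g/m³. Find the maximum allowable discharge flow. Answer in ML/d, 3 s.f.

Mass balance at complete mixing: C_std·(Q_w + Q_r) = Q_w·C_e + Q_r·C_b.
Rearranging, Q_w = Q_r·(C_std − C_b)/(C_e − C_std) = 8.3·(1.84 − 0.096) / (9.18 − 1.84) = 1.972 m³/s.
= 170.4 ML/d.

170 ML/d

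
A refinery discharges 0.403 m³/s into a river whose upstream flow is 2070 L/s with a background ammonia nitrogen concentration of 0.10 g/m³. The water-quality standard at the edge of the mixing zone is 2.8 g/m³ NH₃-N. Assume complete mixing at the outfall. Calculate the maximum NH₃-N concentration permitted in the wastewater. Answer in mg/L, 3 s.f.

2070 L/s = 2.07 m³/s.
Mass balance: 2.8·2.473 = 0.403·Cₑ + 2.07·0.1.
Cₑ = (6.924 − 0.207) / 0.403 = 16.67 mg/L.

16.7 mg/L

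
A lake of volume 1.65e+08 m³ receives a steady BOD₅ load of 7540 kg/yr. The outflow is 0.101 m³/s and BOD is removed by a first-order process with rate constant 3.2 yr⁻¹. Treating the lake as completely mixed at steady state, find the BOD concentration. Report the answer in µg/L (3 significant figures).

14.2 µg/L

Outflow Q = 0.101 m³/s × 3.156e+07 s/yr = 3.187e+06 m³/yr.
Steady-state CSTR mass balance: W = Q·C + k·V·C, so C = W/(Q + kV).
Q + kV = 3.187e+06 + 3.2·1.65e+08 = 5.312e+08 m³/yr.
C = 7540/5.312e+08 = 1.419e-05 kg/m³ = 0.01419 mg/L = 14.19 µg/L.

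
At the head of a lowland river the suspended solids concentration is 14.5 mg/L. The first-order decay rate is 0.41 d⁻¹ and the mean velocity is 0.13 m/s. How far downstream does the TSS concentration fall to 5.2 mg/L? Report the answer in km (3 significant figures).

28.1 km

From C = C₀·e^(−kt), t = ln(C₀/C)/k = ln(14.5/5.2)/0.41 = 1.025/0.41 = 2.501 d.
Distance = v·t = 0.13 m/s × 2.161e+05 s = 2.809e+04 m = 28.09 km.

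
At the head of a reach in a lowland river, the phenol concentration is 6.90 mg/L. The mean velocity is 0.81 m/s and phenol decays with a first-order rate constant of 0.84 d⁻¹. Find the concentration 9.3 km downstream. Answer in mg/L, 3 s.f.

Travel time t = 9.3 km / 0.81 m/s = 9300/0.81 = 1.148e+04 s = 0.1329 d.
First-order decay: C = 6.90·exp(−0.84·0.1329) = 6.90·0.8944 = 6.171 mg/L.

6.17 mg/L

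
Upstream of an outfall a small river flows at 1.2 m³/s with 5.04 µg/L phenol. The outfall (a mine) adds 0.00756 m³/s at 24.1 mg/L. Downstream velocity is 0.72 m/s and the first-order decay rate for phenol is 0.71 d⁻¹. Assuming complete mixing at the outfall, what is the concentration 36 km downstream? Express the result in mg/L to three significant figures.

0.103 mg/L

5.04 µg/L = 0.00504 mg/L.
After complete mixing, C₀ = (0.00756·24.1 + 1.2·0.00504) / 1.208 = 0.1559 mg/L.
Travel time t = 3.6e+04 m / 0.72 m/s = 5e+04 s = 0.5787 d.
C = 0.1559·exp(−0.71·0.5787) = 0.1559·0.6631 = 0.1034 mg/L.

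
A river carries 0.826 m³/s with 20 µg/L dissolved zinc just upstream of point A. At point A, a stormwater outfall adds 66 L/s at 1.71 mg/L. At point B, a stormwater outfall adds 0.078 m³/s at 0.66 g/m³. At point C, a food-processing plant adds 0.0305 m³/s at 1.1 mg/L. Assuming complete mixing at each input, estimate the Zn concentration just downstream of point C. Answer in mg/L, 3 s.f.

0.214 mg/L

20 µg/L = 0.02 mg/L.
66 L/s = 0.066 m³/s.
After input A: C = (0.826·0.02 + 0.066·1.71) / 0.892 = 0.145 mg/L.
After input B: C = (0.892·0.145 + 0.078·0.66) / 0.97 = 0.1865 mg/L.
After input C: C = (0.97·0.1865 + 0.0305·1.1) / 1 = 0.2143 mg/L.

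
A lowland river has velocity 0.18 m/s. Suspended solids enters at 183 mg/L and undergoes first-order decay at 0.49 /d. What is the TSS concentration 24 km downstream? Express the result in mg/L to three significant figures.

Travel time t = 24 km / 0.18 m/s = 2.4e+04/0.18 = 1.333e+05 s = 1.543 d.
First-order decay: C = 183·exp(−0.49·1.543) = 183·0.4695 = 85.91 mg/L.

85.9 mg/L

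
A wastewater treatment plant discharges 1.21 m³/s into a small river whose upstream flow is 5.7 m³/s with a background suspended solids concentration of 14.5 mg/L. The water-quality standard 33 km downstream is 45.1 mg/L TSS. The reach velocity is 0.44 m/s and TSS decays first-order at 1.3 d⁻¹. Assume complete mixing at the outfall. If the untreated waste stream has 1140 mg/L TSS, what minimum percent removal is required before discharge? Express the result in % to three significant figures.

36.2 %

Travel time to the compliance point: t = 3.3e+04/0.44 = 7.5e+04 s = 0.8681 d; decay factor exp(−1.3·0.8681) = 0.3235.
So the concentration just after mixing may be at most 45.1/0.3235 = 139.4 mg/L.
Mass balance: 139.4·6.91 = 1.21·Cₑ + 5.7·14.5.
Cₑ = (963.3 − 82.65) / 1.21 = 727.8 mg/L.
Required removal = 1 − 727.8/1140 = 36.16 %.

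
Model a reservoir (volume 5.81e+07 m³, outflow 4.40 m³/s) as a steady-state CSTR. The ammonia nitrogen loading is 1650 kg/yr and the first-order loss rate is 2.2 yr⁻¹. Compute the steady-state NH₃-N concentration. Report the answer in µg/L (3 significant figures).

6.19 µg/L

Outflow Q = 4.40 m³/s × 3.156e+07 s/yr = 1.389e+08 m³/yr.
Steady-state CSTR mass balance: W = Q·C + k·V·C, so C = W/(Q + kV).
Q + kV = 1.389e+08 + 2.2·5.81e+07 = 2.667e+08 m³/yr.
C = 1650/2.667e+08 = 6.187e-06 kg/m³ = 0.006187 mg/L = 6.187 µg/L.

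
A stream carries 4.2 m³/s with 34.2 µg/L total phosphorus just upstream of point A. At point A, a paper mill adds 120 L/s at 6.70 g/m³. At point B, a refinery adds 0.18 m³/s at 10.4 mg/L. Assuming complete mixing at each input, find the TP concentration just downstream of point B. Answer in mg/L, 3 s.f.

0.627 mg/L

34.2 µg/L = 0.0342 mg/L.
120 L/s = 0.12 m³/s.
After input A: C = (4.2·0.0342 + 0.12·6.7) / 4.32 = 0.2194 mg/L.
After input B: C = (4.32·0.2194 + 0.18·10.4) / 4.5 = 0.6266 mg/L.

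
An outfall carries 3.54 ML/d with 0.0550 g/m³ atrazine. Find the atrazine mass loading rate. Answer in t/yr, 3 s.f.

0.0711 t/yr

3.54 ML/d = 0.04097 m³/s.
Mass flux = Q·C = 0.04097 m³/s × 0.055 g/m³ = 0.002253 g/s.
= 0.002253 g/s × 31.56 = 0.07111 t/yr.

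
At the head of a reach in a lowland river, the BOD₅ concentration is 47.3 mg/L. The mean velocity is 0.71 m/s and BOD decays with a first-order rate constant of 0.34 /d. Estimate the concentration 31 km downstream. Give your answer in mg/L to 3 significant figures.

39.8 mg/L

Travel time t = 31 km / 0.71 m/s = 3.1e+04/0.71 = 4.366e+04 s = 0.5053 d.
First-order decay: C = 47.3·exp(−0.34·0.5053) = 47.3·0.8421 = 39.83 mg/L.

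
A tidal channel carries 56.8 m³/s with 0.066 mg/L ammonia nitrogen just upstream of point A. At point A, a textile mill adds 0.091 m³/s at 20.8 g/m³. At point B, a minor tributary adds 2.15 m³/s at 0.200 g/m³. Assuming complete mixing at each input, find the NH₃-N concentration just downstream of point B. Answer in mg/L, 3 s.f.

0.103 mg/L

After input A: C = (56.8·0.066 + 0.091·20.8) / 56.89 = 0.09917 mg/L.
After input B: C = (56.89·0.09917 + 2.15·0.2) / 59.04 = 0.1028 mg/L.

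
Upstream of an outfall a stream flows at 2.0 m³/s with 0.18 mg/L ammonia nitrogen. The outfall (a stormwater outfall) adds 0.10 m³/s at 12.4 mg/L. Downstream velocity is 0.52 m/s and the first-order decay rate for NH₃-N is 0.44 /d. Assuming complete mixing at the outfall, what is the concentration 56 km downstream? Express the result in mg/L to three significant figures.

After complete mixing, C₀ = (0.1·12.4 + 2·0.18) / 2.1 = 0.7619 mg/L.
Travel time t = 5.6e+04 m / 0.52 m/s = 1.077e+05 s = 1.246 d.
C = 0.7619·exp(−0.44·1.246) = 0.7619·0.5779 = 0.4403 mg/L.

0.440 mg/L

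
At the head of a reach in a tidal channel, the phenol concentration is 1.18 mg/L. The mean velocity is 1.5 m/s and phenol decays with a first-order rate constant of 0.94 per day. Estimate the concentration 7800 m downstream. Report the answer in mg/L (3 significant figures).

1.12 mg/L

Travel time t = 7800 m / 1.5 m/s = 7800/1.5 = 5200 s = 0.06019 d.
First-order decay: C = 1.18·exp(−0.94·0.06019) = 1.18·0.945 = 1.115 mg/L.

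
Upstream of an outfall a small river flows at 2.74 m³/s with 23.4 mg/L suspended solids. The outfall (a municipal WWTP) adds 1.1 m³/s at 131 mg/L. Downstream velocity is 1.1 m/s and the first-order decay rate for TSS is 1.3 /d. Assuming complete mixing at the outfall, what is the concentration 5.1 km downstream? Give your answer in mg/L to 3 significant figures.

50.6 mg/L

After complete mixing, C₀ = (1.1·131 + 2.74·23.4) / 3.84 = 54.22 mg/L.
Travel time t = 5100 m / 1.1 m/s = 4636 s = 0.05366 d.
C = 54.22·exp(−1.3·0.05366) = 54.22·0.9326 = 50.57 mg/L.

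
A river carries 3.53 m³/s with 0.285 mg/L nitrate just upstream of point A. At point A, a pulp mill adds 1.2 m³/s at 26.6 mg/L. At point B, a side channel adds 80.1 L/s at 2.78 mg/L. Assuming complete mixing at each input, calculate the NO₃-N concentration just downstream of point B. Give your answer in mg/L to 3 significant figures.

6.89 mg/L

After input A: C = (3.53·0.285 + 1.2·26.6) / 4.73 = 6.961 mg/L.
80.1 L/s = 0.0801 m³/s.
After input B: C = (4.73·6.961 + 0.0801·2.78) / 4.81 = 6.891 mg/L.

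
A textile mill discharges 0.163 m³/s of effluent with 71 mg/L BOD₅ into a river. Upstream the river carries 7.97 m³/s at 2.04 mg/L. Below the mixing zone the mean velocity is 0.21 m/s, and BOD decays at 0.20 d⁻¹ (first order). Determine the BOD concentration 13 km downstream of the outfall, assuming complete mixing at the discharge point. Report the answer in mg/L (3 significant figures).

2.97 mg/L

After complete mixing, C₀ = (0.163·71 + 7.97·2.04) / 8.133 = 3.422 mg/L.
Travel time t = 1.3e+04 m / 0.21 m/s = 6.19e+04 s = 0.7165 d.
C = 3.422·exp(−0.20·0.7165) = 3.422·0.8665 = 2.965 mg/L.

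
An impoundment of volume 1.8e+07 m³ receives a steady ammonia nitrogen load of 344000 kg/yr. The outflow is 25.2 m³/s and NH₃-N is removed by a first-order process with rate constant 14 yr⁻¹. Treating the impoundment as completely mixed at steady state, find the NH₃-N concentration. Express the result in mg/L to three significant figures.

Outflow Q = 25.2 m³/s × 3.156e+07 s/yr = 7.953e+08 m³/yr.
Steady-state CSTR mass balance: W = Q·C + k·V·C, so C = W/(Q + kV).
Q + kV = 7.953e+08 + 14·1.8e+07 = 1.047e+09 m³/yr.
C = 344000/1.047e+09 = 0.0003285 kg/m³ = 0.3285 mg/L.

0.328 mg/L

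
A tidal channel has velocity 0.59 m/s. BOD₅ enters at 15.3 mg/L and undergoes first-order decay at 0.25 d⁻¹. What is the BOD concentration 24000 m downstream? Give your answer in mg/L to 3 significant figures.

Travel time t = 24000 m / 0.59 m/s = 2.4e+04/0.59 = 4.068e+04 s = 0.4708 d.
First-order decay: C = 15.3·exp(−0.25·0.4708) = 15.3·0.889 = 13.6 mg/L.

13.6 mg/L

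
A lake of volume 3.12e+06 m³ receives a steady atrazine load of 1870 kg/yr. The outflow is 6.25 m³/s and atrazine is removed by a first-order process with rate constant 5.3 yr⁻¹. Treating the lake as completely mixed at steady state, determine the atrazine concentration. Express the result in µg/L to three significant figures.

8.75 µg/L

Outflow Q = 6.25 m³/s × 3.156e+07 s/yr = 1.972e+08 m³/yr.
Steady-state CSTR mass balance: W = Q·C + k·V·C, so C = W/(Q + kV).
Q + kV = 1.972e+08 + 5.3·3.12e+06 = 2.138e+08 m³/yr.
C = 1870/2.138e+08 = 8.748e-06 kg/m³ = 0.008748 mg/L = 8.748 µg/L.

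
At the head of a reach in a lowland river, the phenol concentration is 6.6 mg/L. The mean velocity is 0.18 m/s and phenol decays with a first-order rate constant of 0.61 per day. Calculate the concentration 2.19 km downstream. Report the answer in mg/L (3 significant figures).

Travel time t = 2.19 km / 0.18 m/s = 2190/0.18 = 1.217e+04 s = 0.1408 d.
First-order decay: C = 6.6·exp(−0.61·0.1408) = 6.6·0.9177 = 6.057 mg/L.

6.06 mg/L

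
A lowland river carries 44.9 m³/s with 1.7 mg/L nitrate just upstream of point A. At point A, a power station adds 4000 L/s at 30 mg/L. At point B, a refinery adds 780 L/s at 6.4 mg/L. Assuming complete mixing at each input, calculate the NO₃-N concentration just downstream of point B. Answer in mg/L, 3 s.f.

4.05 mg/L

4000 L/s = 4 m³/s.
After input A: C = (44.9·1.7 + 4·30) / 48.9 = 4.015 mg/L.
780 L/s = 0.78 m³/s.
After input B: C = (48.9·4.015 + 0.78·6.4) / 49.68 = 4.052 mg/L.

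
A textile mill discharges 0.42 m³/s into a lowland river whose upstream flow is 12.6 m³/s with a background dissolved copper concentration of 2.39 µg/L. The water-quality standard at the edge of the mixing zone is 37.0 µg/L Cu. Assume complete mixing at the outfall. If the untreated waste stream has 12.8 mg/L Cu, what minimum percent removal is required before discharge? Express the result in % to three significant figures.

91.6 %

2.39 µg/L = 0.00239 mg/L.
37.0 µg/L = 0.037 mg/L.
Mass balance: 0.037·13.02 = 0.42·Cₑ + 12.6·0.00239.
Cₑ = (0.4817 − 0.03011) / 0.42 = 1.075 mg/L.
Required removal = 1 − 1.075/12.8 = 91.6 %.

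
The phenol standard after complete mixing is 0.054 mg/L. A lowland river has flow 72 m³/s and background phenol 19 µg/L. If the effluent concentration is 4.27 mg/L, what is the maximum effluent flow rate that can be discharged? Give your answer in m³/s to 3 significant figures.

0.598 m³/s

19 µg/L = 0.019 mg/L.
Mass balance at complete mixing: C_std·(Q_w + Q_r) = Q_w·C_e + Q_r·C_b.
Rearranging, Q_w = Q_r·(C_std − C_b)/(C_e − C_std) = 72·(0.054 − 0.019) / (4.27 − 0.054) = 0.5977 m³/s.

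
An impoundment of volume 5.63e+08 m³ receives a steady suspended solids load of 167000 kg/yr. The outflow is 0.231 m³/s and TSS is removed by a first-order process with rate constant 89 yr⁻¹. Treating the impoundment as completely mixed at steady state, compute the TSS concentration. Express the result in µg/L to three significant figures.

3.33 µg/L

Outflow Q = 0.231 m³/s × 3.156e+07 s/yr = 7.29e+06 m³/yr.
Steady-state CSTR mass balance: W = Q·C + k·V·C, so C = W/(Q + kV).
Q + kV = 7.29e+06 + 89·5.63e+08 = 5.011e+10 m³/yr.
C = 167000/5.011e+10 = 3.332e-06 kg/m³ = 0.003332 mg/L = 3.332 µg/L.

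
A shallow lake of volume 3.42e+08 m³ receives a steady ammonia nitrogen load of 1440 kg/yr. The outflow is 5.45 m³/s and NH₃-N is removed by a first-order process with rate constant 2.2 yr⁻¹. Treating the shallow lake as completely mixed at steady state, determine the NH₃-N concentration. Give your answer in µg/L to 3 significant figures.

1.56 µg/L

Outflow Q = 5.45 m³/s × 3.156e+07 s/yr = 1.72e+08 m³/yr.
Steady-state CSTR mass balance: W = Q·C + k·V·C, so C = W/(Q + kV).
Q + kV = 1.72e+08 + 2.2·3.42e+08 = 9.244e+08 m³/yr.
C = 1440/9.244e+08 = 1.558e-06 kg/m³ = 0.001558 mg/L = 1.558 µg/L.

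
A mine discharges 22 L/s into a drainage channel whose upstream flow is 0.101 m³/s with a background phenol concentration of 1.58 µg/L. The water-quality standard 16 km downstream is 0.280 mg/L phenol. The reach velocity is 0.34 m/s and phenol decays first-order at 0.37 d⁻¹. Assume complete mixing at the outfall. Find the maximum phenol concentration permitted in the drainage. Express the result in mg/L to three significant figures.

1.91 mg/L

22 L/s = 0.022 m³/s.
1.58 µg/L = 0.00158 mg/L.
Travel time to the compliance point: t = 1.6e+04/0.34 = 4.706e+04 s = 0.5447 d; decay factor exp(−0.37·0.5447) = 0.8175.
So the concentration just after mixing may be at most 0.28/0.8175 = 0.3425 mg/L.
Mass balance: 0.3425·0.123 = 0.022·Cₑ + 0.101·0.00158.
Cₑ = (0.04213 − 0.0001596) / 0.022 = 1.908 mg/L.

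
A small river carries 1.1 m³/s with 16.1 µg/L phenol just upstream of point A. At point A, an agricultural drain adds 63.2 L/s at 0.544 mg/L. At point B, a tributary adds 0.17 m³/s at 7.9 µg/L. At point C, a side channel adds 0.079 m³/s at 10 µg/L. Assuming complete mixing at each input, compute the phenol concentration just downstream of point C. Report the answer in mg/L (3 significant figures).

0.0384 mg/L

16.1 µg/L = 0.0161 mg/L.
63.2 L/s = 0.0632 m³/s.
After input A: C = (1.1·0.0161 + 0.0632·0.544) / 1.163 = 0.04478 mg/L.
7.9 µg/L = 0.0079 mg/L.
After input B: C = (1.163·0.04478 + 0.17·0.0079) / 1.333 = 0.04008 mg/L.
10 µg/L = 0.01 mg/L.
After input C: C = (1.333·0.04008 + 0.079·0.01) / 1.412 = 0.0384 mg/L.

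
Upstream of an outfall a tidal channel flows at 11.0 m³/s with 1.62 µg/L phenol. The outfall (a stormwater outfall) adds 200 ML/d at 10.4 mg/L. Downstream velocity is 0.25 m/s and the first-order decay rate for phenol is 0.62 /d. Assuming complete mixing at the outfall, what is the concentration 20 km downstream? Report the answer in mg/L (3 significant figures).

200 ML/d = 2.315 m³/s.
1.62 µg/L = 0.00162 mg/L.
After complete mixing, C₀ = (2.315·10.4 + 11·0.00162) / 13.31 = 1.809 mg/L.
Travel time t = 2e+04 m / 0.25 m/s = 8e+04 s = 0.9259 d.
C = 1.809·exp(−0.62·0.9259) = 1.809·0.5632 = 1.019 mg/L.

1.02 mg/L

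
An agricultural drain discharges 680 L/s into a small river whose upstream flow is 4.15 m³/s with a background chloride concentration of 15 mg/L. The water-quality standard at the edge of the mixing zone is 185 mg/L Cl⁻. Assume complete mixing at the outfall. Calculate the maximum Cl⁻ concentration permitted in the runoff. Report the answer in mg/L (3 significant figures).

1220 mg/L

680 L/s = 0.68 m³/s.
Mass balance: 185·4.83 = 0.68·Cₑ + 4.15·15.
Cₑ = (893.6 − 62.25) / 0.68 = 1222 mg/L.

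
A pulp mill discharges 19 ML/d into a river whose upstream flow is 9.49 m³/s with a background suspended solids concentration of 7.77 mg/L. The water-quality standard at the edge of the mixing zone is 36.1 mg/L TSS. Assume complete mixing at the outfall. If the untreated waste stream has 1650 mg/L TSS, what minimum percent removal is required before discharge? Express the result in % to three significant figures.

23.7 %

19 ML/d = 0.2199 m³/s.
Mass balance: 36.1·9.71 = 0.2199·Cₑ + 9.49·7.77.
Cₑ = (350.5 − 73.74) / 0.2199 = 1259 mg/L.
Required removal = 1 − 1259/1650 = 23.72 %.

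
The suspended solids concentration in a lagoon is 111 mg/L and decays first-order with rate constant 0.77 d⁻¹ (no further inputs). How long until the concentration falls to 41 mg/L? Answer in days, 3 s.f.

1.29 d

t = ln(C₀/C)/k = ln(111/41)/0.77 = 0.996/0.77 = 1.293 d.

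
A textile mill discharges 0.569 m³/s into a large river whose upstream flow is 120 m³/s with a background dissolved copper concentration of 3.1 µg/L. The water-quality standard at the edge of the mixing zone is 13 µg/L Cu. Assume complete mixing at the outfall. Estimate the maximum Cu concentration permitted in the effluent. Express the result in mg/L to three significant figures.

2.10 mg/L

3.1 µg/L = 0.0031 mg/L.
13 µg/L = 0.013 mg/L.
Mass balance: 0.013·120.6 = 0.569·Cₑ + 120·0.0031.
Cₑ = (1.567 − 0.372) / 0.569 = 2.101 mg/L.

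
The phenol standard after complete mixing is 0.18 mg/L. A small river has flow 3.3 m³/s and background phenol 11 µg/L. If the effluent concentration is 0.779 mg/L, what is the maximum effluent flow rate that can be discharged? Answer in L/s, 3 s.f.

11 µg/L = 0.011 mg/L.
Mass balance at complete mixing: C_std·(Q_w + Q_r) = Q_w·C_e + Q_r·C_b.
Rearranging, Q_w = Q_r·(C_std − C_b)/(C_e − C_std) = 3.3·(0.18 − 0.011) / (0.779 − 0.18) = 0.9311 m³/s.
= 931.1 L/s.

931 L/s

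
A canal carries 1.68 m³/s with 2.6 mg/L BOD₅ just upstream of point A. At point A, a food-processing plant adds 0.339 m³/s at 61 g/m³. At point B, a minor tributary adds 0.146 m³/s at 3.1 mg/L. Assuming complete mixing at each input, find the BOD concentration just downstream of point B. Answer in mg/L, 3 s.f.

11.8 mg/L

After input A: C = (1.68·2.6 + 0.339·61) / 2.019 = 12.41 mg/L.
After input B: C = (2.019·12.41 + 0.146·3.1) / 2.165 = 11.78 mg/L.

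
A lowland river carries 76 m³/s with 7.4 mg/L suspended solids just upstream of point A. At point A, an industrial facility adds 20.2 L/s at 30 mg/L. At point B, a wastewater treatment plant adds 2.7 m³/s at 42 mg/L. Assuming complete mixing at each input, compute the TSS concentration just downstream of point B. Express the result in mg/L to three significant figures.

20.2 L/s = 0.0202 m³/s.
After input A: C = (76·7.4 + 0.0202·30) / 76.02 = 7.406 mg/L.
After input B: C = (76.02·7.406 + 2.7·42) / 78.72 = 8.593 mg/L.

8.59 mg/L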